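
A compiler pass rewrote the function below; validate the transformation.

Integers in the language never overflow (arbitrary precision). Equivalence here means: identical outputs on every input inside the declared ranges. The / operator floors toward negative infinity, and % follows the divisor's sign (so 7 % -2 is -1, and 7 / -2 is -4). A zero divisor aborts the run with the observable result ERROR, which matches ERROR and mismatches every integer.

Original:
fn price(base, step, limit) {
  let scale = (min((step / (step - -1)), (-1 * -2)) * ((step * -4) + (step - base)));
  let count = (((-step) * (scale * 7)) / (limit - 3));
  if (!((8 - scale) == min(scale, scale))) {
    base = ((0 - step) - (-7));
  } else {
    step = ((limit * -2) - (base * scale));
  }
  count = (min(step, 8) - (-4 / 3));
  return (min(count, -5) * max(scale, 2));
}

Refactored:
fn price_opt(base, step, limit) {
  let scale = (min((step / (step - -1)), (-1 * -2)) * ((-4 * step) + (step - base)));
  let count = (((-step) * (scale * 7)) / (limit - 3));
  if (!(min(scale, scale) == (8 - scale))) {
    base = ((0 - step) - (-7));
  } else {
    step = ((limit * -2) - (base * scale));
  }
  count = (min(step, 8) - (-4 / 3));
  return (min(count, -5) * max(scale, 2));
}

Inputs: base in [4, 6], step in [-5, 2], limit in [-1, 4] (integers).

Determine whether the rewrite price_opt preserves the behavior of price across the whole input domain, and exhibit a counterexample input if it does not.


Comparing the listings, the differences include: same computation, different form.
Tracing base=6, step=0, limit=4: price: scale=0, then count=0, then (!((8 - scale) == min(scale, scale))) is true, then base=7, then count=2, then returns -10 | price_opt: scale=0, then count=0, then (!(min(scale, scale) == (8 - scale))) is true, then base=7, then count=2, then returns -10 — matching result -10.
Sweeping the whole domain (144 inputs) finds no disagreement.
verdict: equivalent


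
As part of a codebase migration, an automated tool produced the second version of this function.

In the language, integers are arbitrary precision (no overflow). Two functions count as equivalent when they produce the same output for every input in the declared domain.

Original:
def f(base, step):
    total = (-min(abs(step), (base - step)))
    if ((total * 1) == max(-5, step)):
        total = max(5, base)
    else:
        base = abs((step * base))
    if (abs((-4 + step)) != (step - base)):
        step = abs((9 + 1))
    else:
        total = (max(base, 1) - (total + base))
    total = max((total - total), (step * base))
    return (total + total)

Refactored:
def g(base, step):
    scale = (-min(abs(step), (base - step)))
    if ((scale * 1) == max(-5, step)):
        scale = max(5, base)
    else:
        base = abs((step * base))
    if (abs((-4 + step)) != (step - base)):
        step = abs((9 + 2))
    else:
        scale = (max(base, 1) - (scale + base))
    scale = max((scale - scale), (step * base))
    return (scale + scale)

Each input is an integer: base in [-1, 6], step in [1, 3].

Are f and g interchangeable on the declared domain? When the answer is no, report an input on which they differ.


These are not equivalent — on base=-1, step=1 the outputs split (20 vs 22).
f: total becomes 2; next ((total * 1) == max(-5, step)) evaluates to false; next base becomes 1; next (abs((-4 + step)) != (step - base)) evaluates to true; next step becomes 10; next total becomes 10; next final value 20
g: scale becomes 2; next ((scale * 1) == max(-5, step)) evaluates to false; next base becomes 1; next (abs((-4 + step)) != (step - base)) evaluates to true; next step becomes 11; next scale becomes 11; next final value 22
verdict: not equivalent; witness: base=-1, step=1


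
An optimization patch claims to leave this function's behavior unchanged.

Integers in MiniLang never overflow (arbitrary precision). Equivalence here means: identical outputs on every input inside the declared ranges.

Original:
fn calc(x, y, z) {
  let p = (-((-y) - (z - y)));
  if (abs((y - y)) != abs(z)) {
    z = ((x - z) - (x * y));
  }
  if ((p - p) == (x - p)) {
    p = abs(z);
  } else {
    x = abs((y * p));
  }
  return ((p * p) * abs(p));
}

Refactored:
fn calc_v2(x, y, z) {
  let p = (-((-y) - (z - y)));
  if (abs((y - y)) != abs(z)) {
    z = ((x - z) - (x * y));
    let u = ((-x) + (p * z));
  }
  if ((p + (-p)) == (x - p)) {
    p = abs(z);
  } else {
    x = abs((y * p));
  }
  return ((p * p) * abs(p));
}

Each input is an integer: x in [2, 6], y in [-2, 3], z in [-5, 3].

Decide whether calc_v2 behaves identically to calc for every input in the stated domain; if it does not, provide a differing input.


The diff adds an assignment to `u` whose value nothing reads, which nothing downstream consumes.
Tracing x=6, y=-2, z=-5: calc: p becomes -5; next (abs((y - y)) != abs(z)) evaluates to true; next z becomes 23; next ((p - p) == (x - p)) evaluates to false; next x becomes 10; next final value 125 | calc_v2: p becomes -5; next (abs((y - y)) != abs(z)) evaluates to true; next z becomes 23; next u becomes -121; next ((p + (-p)) == (x - p)) evaluates to false; next x becomes 10; next final value 125 — matching result 125.
Sweeping the whole domain (270 inputs) finds no disagreement.
verdict: equivalent


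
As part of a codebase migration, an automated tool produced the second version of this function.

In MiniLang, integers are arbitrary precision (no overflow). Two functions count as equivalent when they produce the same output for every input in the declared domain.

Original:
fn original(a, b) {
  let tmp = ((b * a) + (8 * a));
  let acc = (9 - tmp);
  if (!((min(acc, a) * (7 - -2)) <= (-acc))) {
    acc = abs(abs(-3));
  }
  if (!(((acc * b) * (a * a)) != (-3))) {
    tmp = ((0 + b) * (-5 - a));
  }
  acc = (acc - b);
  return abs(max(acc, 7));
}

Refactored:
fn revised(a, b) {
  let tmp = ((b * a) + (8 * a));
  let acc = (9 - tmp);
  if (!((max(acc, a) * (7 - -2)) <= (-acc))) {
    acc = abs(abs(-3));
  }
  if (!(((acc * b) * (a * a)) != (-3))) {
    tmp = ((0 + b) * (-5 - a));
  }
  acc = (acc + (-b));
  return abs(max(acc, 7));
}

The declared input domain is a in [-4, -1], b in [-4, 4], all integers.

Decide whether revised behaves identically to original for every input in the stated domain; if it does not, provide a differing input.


Not equivalent: a=-4, b=-4 separates them (29 vs 7).
original: tmp := -16 | acc := 25 | (!((min(acc, a) * (7 - -2)) <= (-acc))): false | (!(((acc * b) * (a * a)) != (-3))): false | acc := 29 | result 29
revised: tmp := -16 | acc := 25 | (!((max(acc, a) * (7 - -2)) <= (-acc))): true | acc := 3 | (!(((acc * b) * (a * a)) != (-3))): false | acc := 7 | result 7
verdict: not equivalent; witness: a=-4, b=-4


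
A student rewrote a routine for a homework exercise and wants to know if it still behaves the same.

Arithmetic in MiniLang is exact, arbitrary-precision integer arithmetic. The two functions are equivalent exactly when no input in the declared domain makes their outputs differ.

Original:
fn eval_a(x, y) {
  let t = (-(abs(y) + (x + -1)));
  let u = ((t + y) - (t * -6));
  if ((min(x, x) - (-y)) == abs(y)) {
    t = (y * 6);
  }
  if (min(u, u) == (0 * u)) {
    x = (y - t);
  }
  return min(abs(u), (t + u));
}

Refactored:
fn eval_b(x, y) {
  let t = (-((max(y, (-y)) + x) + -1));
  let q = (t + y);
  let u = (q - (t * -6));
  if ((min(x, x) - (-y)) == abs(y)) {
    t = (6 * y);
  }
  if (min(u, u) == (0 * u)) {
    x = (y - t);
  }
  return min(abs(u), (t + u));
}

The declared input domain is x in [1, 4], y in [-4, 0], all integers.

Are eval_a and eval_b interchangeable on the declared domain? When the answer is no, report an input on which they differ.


Behavior is preserved: although min/max/abs usage differs; statement counts differ; local variable names differ, the outputs never diverge.
Tracing x=2, y=-4: eval_a: t=-5, then u=-39, then ((min(x, x) - (-y)) == abs(y)) is false, then (min(u, u) == (0 * u)) is false, then returns -44 | eval_b: t=-5, then q=-9, then u=-39, then ((min(x, x) - (-y)) == abs(y)) is false, then (min(u, u) == (0 * u)) is false, then returns -44 — matching result -44.
An exhaustive pass over the 20 declared inputs shows identical outputs.
verdict: equivalent


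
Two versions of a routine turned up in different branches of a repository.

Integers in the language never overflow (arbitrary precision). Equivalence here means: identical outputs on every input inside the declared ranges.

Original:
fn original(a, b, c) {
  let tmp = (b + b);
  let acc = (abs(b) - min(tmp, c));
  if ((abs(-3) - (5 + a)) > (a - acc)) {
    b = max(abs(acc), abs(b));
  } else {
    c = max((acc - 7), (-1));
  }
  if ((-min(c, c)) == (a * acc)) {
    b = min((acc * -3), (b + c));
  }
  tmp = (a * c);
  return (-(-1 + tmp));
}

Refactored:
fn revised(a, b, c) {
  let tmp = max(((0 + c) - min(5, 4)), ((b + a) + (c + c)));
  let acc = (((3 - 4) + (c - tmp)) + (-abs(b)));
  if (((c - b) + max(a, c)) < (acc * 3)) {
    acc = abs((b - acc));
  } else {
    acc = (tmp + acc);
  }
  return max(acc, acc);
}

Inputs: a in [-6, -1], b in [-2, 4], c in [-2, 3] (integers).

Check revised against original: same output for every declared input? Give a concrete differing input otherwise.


These are not equivalent — on a=-6, b=-2, c=-2 the outputs split (-11 vs 3).
original: tmp becomes -4; next acc becomes 6; next ((abs(-3) - (5 + a)) > (a - acc)) evaluates to true; next b becomes 6; next ((-min(c, c)) == (a * acc)) evaluates to false; next tmp becomes 12; next final value -11
revised: tmp becomes -6; next acc becomes 1; next (((c - b) + max(a, c)) < (acc * 3)) evaluates to true; next acc becomes 3; next final value 3
verdict: not equivalent; witness: a=-6, b=-2, c=-2


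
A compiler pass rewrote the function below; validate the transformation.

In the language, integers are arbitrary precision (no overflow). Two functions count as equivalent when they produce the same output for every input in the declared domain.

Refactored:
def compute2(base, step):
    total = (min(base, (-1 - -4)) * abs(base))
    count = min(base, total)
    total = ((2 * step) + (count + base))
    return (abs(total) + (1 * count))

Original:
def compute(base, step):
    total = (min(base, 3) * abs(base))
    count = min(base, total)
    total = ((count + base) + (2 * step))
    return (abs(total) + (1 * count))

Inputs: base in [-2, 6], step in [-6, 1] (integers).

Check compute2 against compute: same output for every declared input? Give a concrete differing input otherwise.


Comparing the listings, the differences include: constant usage differs; and arithmetic usage differs.
Spot check at base=3, step=1 — compute: total becomes 9; next count becomes 3; next total becomes 8; next final value 11. compute2: total becomes 9; next count becomes 3; next total becomes 8; next final value 11. Both give 11.
An exhaustive pass over the 72 declared inputs shows identical outputs.
verdict: equivalent


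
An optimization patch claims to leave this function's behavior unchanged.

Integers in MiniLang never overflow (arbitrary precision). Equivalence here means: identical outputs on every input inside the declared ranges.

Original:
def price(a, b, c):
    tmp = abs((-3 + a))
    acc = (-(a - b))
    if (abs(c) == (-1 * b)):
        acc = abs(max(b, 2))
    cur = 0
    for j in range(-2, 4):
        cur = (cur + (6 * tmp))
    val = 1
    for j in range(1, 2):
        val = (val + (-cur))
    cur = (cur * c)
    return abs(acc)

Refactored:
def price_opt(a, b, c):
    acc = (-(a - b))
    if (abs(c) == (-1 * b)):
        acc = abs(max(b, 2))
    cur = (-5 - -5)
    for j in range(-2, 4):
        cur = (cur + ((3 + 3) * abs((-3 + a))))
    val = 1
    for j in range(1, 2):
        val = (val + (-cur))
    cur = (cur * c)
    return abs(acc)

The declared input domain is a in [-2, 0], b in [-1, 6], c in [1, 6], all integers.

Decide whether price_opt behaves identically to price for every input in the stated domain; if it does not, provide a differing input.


Side by side, the visible changes include: constant usage differs; also statement counts differ; also local variable names differ; also arithmetic usage differs.
Spot check at a=-1, b=5, c=4 — price: tmp becomes 4; next acc becomes 6; next (abs(c) == (-1 * b)) evaluates to false; next cur becomes 0; next at j=-2:; next cur becomes 24; next at j=-1:; next cur becomes 48; next at j=0:; next cur becomes 72; next at j=1:; next cur becomes 96; next at j=2:; next cur becomes 120; next at j=3:; next cur becomes 144; next val becomes 1; next at j=1:; next val becomes -143; next cur becomes 576; next final value 6. price_opt: acc becomes 6; next (abs(c) == (-1 * b)) evaluates to false; next cur becomes 0; next at j=-2:; next cur becomes 24; next at j=-1:; next cur becomes 48; next at j=0:; next cur becomes 72; next at j=1:; next cur becomes 96; next at j=2:; next cur becomes 120; next at j=3:; next cur becomes 144; next val becomes 1; next at j=1:; next val becomes -143; next cur becomes 576; next final value 6. Both give 6.
An exhaustive pass over the 144 declared inputs shows identical outputs.
verdict: equivalent


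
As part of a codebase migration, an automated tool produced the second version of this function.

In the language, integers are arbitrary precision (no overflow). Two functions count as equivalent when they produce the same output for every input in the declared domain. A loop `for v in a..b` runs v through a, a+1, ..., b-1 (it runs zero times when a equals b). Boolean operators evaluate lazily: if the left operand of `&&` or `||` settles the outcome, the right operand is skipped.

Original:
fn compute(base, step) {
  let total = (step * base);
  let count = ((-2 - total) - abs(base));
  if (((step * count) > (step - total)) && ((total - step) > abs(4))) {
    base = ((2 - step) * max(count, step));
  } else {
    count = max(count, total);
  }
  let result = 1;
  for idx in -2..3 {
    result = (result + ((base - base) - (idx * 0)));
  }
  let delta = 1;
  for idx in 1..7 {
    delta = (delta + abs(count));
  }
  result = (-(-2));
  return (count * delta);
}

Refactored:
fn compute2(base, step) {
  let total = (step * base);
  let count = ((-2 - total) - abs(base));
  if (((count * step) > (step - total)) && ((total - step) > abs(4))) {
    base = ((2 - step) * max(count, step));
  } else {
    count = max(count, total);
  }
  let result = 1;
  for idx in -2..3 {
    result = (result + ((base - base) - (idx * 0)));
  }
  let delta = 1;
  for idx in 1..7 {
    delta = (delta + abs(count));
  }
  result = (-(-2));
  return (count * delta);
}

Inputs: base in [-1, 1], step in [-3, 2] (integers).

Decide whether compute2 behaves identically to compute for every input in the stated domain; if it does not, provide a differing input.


Behavior is preserved: although same computation, different form, the outputs never diverge.
Tracing base=0, step=0: compute: total becomes 0; next count becomes -2; next (((step * count) > (step - total)) && ((total - step) > abs(4))) evaluates to false; next count becomes 0; next result becomes 1; next at idx=-2:; next result becomes 1; next at idx=-1:; next result becomes 1; next at idx=0:; next result becomes 1; next at idx=1:; next result becomes 1; next at idx=2:; next result becomes 1; next delta becomes 1; next at idx=1:; next delta becomes 1; next at idx=2:; next delta becomes 1; next at idx=3:; next delta becomes 1; next at idx=4:; next delta becomes 1; next at idx=5:; next delta becomes 1; next at idx=6:; next delta becomes 1; next result becomes 2; next final value 0 | compute2: total becomes 0; next count becomes -2; next (((count * step) > (step - total)) && ((total - step) > abs(4))) evaluates to false; next count becomes 0; next result becomes 1; next at idx=-2:; next result becomes 1; next at idx=-1:; next result becomes 1; next at idx=0:; next result becomes 1; next at idx=1:; next result becomes 1; next at idx=2:; next result becomes 1; next delta becomes 1; next at idx=1:; next delta becomes 1; next at idx=2:; next delta becomes 1; next at idx=3:; next delta becomes 1; next at idx=4:; next delta becomes 1; next at idx=5:; next delta becomes 1; next at idx=6:; next delta becomes 1; next result becomes 2; next final value 0 — matching result 0.
Checked all 18 inputs in the declared domain: the outputs agree on every one.
verdict: equivalent


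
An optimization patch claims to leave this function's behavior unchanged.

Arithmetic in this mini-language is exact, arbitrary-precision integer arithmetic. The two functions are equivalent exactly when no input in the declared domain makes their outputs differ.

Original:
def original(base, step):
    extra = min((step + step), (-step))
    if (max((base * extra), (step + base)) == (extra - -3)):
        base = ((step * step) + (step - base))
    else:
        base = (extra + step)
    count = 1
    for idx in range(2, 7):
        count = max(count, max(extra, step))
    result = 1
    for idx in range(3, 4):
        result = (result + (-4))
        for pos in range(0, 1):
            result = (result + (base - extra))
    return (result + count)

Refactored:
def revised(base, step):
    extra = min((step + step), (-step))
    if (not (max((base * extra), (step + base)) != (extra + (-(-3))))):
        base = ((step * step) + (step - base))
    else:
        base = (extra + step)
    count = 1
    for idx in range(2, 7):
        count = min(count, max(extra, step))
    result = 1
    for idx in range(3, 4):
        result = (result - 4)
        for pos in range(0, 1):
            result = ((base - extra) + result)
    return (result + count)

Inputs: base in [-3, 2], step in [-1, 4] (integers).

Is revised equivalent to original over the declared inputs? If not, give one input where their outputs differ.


On input base=-3, step=-1, original returns -3 while revised returns -5.
verdict: not equivalent; witness: base=-3, step=-1


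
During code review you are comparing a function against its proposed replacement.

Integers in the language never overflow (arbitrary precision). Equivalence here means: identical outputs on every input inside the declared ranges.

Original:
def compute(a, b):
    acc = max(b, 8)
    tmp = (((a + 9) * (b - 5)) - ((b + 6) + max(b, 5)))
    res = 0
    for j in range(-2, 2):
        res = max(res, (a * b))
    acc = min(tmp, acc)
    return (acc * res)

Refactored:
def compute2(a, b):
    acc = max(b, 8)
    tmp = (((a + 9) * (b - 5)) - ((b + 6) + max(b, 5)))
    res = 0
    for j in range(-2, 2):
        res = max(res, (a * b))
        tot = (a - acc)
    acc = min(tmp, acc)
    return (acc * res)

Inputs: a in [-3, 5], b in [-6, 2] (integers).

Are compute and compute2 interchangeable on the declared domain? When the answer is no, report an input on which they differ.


Comparing the listings, the differences include: statement counts differ; and arithmetic usage differs; and local variable names differ.
Spot check at a=-3, b=1 — compute: acc = 8; tmp = -36; res = 0; [j=-2]; res = 0; [j=-1]; res = 0; [j=0]; res = 0; [j=1]; res = 0; acc = -36; return 0. compute2: acc = 8; tmp = -36; res = 0; [j=-2]; res = 0; tot = -11; [j=-1]; res = 0; tot = -11; [j=0]; res = 0; tot = -11; [j=1]; res = 0; tot = -11; acc = -36; return 0. Both give 0.
Across all 81 domain points the two functions coincide.
verdict: equivalent


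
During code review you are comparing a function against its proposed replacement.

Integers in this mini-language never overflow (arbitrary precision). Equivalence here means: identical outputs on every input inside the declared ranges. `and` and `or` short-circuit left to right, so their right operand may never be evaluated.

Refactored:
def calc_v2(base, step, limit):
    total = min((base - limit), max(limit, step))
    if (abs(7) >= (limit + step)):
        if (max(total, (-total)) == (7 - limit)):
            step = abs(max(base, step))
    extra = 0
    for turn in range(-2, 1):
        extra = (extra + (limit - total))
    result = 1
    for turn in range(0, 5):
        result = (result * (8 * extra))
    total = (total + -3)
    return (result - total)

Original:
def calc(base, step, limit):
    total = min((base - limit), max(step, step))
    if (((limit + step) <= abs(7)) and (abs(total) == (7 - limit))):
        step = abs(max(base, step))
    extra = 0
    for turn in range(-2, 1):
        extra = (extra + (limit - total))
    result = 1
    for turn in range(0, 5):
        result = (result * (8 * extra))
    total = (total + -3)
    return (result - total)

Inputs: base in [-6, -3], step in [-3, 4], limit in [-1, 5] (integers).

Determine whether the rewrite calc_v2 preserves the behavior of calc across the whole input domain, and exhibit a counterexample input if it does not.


Run the pair on base=-3, step=-3, limit=-1.
calc: total=-3, then (((limit + step) <= abs(7)) and (abs(total) == (7 - limit))) is false, then extra=0, then (turn=-2), then extra=2, then (turn=-1), then extra=4, then (turn=0), then extra=6, then result=1, then (turn=0), then result=48, then (turn=1), then result=2304, then (turn=2), then result=110592, then (turn=3), then result=5308416, then (turn=4), then result=254803968, then total=-6, then returns 254803974
calc_v2: total=-2, then (abs(7) >= (limit + step)) is true, then (max(total, (-total)) == (7 - limit)) is false, then extra=0, then (turn=-2), then extra=1, then (turn=-1), then extra=2, then (turn=0), then extra=3, then result=1, then (turn=0), then result=24, then (turn=1), then result=576, then (turn=2), then result=13824, then (turn=3), then result=331776, then (turn=4), then result=7962624, then total=-5, then returns 7962629
254803974 against 7962629: the behavior changed.
verdict: not equivalent; witness: base=-3, step=-3, limit=-1


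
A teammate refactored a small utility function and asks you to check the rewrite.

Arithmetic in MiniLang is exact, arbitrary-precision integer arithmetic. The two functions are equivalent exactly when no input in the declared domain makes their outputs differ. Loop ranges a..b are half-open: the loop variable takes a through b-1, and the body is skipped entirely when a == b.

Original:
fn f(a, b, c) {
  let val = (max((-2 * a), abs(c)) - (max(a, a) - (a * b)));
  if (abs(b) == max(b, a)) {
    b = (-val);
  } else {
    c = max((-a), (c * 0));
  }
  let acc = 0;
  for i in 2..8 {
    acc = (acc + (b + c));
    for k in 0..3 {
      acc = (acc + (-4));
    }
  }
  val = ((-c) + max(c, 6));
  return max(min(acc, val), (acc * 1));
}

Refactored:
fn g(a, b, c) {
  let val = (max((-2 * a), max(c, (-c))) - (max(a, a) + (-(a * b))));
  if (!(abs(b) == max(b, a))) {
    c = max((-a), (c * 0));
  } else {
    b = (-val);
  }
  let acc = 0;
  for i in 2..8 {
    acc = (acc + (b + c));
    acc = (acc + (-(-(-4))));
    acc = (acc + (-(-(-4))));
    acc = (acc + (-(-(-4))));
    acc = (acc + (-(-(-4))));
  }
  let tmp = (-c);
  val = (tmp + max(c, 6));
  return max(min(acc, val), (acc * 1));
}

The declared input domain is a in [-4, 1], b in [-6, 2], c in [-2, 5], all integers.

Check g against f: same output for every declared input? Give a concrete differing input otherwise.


Consider the input a=-4, b=-6, c=-2.
f: val=36, then (abs(b) == max(b, a)) is false, then c=4, then acc=0, then (i=2), then acc=-2, then (k=0), then acc=-6, then (k=1), then acc=-10, then (k=2), then acc=-14, then (i=3), then acc=-16, then (k=0), then acc=-20, then (k=1), then acc=-24, then (k=2), then acc=-28, then (i=4), then acc=-30, then (k=0), then acc=-34, then (k=1), then acc=-38, then (k=2), then acc=-42, then (i=5), then acc=-44, then (k=0), then acc=-48, then (k=1), then acc=-52, then (k=2), then acc=-56, then (i=6), then acc=-58, then (k=0), then acc=-62, then (k=1), then acc=-66, then (k=2), then acc=-70, then (i=7), then acc=-72, then (k=0), then acc=-76, then (k=1), then acc=-80, then (k=2), then acc=-84, then val=2, then returns -84
g: val=36, then (!(abs(b) == max(b, a))) is true, then c=4, then acc=0, then (i=2), then acc=-2, then acc=-6, then acc=-10, then acc=-14, then acc=-18, then (i=3), then acc=-20, then acc=-24, then acc=-28, then acc=-32, then acc=-36, then (i=4), then acc=-38, then acc=-42, then acc=-46, then acc=-50, then acc=-54, then (i=5), then acc=-56, then acc=-60, then acc=-64, then acc=-68, then acc=-72, then (i=6), then acc=-74, then acc=-78, then acc=-82, then acc=-86, then acc=-90, then (i=7), then acc=-92, then acc=-96, then acc=-100, then acc=-104, then acc=-108, then tmp=-4, then val=2, then returns -108
-84 vs -108 — the two versions disagree here.
verdict: not equivalent; witness: a=-4, b=-6, c=-2


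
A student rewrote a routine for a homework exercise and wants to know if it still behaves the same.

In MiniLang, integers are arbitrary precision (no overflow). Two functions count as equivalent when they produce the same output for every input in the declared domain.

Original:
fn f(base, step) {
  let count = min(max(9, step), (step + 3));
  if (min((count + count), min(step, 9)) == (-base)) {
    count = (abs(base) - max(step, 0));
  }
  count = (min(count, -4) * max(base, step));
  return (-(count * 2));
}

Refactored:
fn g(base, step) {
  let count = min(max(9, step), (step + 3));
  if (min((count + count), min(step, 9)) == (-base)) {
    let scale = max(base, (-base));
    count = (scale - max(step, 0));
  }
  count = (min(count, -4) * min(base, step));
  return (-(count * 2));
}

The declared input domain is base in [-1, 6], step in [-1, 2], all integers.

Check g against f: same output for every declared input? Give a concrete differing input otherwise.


Not equivalent: base=-1, step=0 separates them (0 vs -8).
f: count := 3 | (min((count + count), min(step, 9)) == (-base)): false | count := 0 | result 0
g: count := 3 | (min((count + count), min(step, 9)) == (-base)): false | count := 4 | result -8
verdict: not equivalent; witness: base=-1, step=0


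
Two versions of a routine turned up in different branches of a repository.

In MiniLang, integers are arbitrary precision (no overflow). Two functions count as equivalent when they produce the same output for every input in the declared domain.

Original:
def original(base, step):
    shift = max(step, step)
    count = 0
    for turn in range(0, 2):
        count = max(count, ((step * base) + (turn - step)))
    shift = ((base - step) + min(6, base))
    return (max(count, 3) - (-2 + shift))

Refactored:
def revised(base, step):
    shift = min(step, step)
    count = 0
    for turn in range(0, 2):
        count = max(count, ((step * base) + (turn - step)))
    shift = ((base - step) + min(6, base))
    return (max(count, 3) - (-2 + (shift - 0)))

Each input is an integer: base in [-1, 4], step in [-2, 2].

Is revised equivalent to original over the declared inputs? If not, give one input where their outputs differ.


Although `max(step, step)` became `min(step, step)`, no input in the stated domain can expose it.
As a probe, take base=2, step=2: original runs shift becomes 2; next count becomes 0; next at turn=0:; next count becomes 2; next at turn=1:; next count becomes 3; next shift becomes 2; next final value 3; revised runs shift becomes 2; next count becomes 0; next at turn=0:; next count becomes 2; next at turn=1:; next count becomes 3; next shift becomes 2; next final value 3; both end at 3.
Across all 30 domain points the two functions coincide.
verdict: equivalent


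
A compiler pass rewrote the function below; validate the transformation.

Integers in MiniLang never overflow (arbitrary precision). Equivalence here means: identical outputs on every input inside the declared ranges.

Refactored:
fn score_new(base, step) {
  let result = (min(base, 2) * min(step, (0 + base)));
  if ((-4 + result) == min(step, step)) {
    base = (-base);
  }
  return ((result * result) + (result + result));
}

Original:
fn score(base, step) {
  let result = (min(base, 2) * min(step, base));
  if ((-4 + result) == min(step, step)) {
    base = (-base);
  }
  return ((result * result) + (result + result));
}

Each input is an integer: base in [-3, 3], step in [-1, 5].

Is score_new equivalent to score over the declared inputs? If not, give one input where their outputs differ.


Reading the diff, among the changes: constant usage differs; and arithmetic usage differs.
Spot check at base=-2, step=5 — score: result=4, then ((-4 + result) == min(step, step)) is false, then returns 24. score_new: result=4, then ((-4 + result) == min(step, step)) is false, then returns 24. Both give 24.
An exhaustive pass over the 49 declared inputs shows identical outputs.
verdict: equivalent


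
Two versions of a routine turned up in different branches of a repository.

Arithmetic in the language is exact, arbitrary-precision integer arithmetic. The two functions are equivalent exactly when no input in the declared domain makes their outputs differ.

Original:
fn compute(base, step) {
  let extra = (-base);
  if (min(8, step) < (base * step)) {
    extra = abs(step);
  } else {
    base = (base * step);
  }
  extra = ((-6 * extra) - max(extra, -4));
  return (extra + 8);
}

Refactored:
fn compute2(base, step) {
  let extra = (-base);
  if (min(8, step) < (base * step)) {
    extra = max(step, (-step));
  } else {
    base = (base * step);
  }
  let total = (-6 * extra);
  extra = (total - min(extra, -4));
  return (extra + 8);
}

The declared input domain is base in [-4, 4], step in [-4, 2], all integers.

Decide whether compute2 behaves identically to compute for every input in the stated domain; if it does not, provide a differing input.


The rewrite breaks on base=-4, step=-4, where the results are -20 and -12.
compute: extra := 4 | (min(8, step) < (base * step)): true | extra := 4 | extra := -28 | result -20
compute2: extra := 4 | (min(8, step) < (base * step)): true | extra := 4 | total := -24 | extra := -20 | result -12
verdict: not equivalent; witness: base=-4, step=-4


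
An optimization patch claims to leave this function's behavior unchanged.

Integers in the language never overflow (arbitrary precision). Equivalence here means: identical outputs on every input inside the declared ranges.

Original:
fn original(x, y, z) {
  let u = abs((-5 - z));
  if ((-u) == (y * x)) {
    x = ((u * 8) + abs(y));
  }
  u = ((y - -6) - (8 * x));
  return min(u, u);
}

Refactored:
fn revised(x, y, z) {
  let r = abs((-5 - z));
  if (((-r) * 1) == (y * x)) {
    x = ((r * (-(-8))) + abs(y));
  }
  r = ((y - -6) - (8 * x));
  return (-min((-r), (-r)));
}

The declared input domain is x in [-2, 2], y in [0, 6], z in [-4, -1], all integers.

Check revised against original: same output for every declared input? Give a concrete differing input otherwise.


One difference looks behavioral, but it never changes the outcome for any declared input; all 140 inputs agree.
verdict: equivalent


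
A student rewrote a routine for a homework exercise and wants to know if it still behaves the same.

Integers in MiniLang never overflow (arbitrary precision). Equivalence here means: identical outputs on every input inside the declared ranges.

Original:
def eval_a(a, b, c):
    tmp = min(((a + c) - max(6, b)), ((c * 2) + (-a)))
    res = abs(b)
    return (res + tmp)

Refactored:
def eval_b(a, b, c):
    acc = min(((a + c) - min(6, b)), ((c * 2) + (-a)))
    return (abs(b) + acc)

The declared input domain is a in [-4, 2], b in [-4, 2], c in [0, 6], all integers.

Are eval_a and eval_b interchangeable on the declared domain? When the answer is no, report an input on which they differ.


Run the pair on a=-4, b=-4, c=0.
eval_a: tmp becomes -10; next res becomes 4; next final value -6
eval_b: acc becomes 0; next final value 4
-6 vs 4 — the two versions disagree here.
verdict: not equivalent; witness: a=-4, b=-4, c=0


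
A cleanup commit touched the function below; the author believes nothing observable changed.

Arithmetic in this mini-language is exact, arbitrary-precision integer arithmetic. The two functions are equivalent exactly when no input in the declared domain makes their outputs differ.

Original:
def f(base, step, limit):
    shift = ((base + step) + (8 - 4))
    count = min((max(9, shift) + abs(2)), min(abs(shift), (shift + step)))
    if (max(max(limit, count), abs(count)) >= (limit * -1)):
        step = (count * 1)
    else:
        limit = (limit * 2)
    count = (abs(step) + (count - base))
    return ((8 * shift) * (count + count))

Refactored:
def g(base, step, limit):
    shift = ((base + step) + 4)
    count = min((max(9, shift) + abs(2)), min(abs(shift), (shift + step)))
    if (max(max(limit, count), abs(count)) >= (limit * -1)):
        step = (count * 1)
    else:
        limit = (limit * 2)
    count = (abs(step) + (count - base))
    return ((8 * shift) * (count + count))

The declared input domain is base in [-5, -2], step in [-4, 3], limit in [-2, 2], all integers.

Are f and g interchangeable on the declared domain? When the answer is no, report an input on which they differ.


Differences: constant usage differs; arithmetic usage differs — yet all 160 inputs agree.
verdict: equivalent


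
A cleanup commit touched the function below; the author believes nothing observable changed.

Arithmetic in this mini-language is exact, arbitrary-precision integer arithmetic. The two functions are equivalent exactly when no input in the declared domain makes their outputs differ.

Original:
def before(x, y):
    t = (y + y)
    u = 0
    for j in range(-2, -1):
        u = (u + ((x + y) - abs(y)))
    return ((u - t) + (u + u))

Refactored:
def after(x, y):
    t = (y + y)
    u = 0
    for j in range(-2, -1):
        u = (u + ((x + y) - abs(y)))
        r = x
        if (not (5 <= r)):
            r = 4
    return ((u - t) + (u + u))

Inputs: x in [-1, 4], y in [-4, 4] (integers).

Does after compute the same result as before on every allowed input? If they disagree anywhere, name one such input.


Equivalent. Whatever the rewrite altered, no input in the stated domain can expose a difference.
Across all 54 domain points the two functions coincide.
One worked example (x=1, y=2) — before: t = 4; u = 0; [j=-2]; u = 1; return -1; after: t = 4; u = 0; [j=-2]; u = 1; r = 1; (not (5 <= r)) -> true; r = 4; return -1; agreement on -1.
verdict: equivalent


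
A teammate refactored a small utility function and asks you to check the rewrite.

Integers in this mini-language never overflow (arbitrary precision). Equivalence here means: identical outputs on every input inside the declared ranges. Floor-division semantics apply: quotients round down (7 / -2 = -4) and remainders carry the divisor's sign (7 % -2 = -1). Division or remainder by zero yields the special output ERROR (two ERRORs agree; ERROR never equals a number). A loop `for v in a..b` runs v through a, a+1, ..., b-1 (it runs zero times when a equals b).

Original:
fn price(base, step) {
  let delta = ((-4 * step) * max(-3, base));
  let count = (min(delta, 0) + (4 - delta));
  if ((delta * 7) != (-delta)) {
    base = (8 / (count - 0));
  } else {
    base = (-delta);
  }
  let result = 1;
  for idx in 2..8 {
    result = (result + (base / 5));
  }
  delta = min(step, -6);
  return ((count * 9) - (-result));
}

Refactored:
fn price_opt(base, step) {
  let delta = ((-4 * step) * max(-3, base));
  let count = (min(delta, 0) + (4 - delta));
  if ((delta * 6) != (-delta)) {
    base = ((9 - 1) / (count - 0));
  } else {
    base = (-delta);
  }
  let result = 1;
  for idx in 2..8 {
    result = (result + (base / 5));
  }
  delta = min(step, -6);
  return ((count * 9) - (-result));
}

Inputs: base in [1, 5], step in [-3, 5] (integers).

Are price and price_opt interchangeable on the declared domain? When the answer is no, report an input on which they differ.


Equivalent. Although `7` became `6`, no input in the stated domain can expose it.
An exhaustive pass over the 45 declared inputs shows identical outputs.
One worked example (base=1, step=-2) — price: delta becomes 8; next count becomes -4; next ((delta * 7) != (-delta)) evaluates to true; next base becomes -2; next result becomes 1; next at idx=2:; next result becomes 0; next at idx=3:; next result becomes -1; next at idx=4:; next result becomes -2; next at idx=5:; next result becomes -3; next at idx=6:; next result becomes -4; next at idx=7:; next result becomes -5; next delta becomes -6; next final value -41; price_opt: delta becomes 8; next count becomes -4; next ((delta * 6) != (-delta)) evaluates to true; next base becomes -2; next result becomes 1; next at idx=2:; next result becomes 0; next at idx=3:; next result becomes -1; next at idx=4:; next result becomes -2; next at idx=5:; next result becomes -3; next at idx=6:; next result becomes -4; next at idx=7:; next result becomes -5; next delta becomes -6; next final value -41; agreement on -41.
verdict: equivalent


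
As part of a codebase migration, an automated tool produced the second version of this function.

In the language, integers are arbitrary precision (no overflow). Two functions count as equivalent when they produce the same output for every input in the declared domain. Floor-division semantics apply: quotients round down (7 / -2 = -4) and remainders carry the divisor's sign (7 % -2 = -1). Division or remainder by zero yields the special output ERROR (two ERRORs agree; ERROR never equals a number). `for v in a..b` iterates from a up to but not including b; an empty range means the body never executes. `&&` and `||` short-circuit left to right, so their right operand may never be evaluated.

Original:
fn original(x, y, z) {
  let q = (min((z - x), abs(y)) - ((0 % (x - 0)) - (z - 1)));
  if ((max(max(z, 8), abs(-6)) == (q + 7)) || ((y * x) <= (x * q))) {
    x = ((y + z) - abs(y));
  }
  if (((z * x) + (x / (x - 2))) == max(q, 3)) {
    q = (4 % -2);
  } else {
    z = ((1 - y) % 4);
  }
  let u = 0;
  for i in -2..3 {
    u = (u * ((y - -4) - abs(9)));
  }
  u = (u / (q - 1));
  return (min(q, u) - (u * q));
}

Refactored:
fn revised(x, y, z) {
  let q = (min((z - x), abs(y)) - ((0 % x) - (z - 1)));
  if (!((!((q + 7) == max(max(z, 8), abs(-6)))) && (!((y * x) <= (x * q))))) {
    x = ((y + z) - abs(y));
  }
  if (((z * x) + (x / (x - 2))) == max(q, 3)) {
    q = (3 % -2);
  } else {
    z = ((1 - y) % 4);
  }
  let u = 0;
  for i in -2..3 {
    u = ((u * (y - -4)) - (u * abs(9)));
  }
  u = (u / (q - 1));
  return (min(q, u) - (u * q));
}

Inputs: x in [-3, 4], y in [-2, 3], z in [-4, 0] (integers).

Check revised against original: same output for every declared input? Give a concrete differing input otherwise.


Take x=-3, y=-2, z=-1.
original: q=0, then ((max(max(z, 8), abs(-6)) == (q + 7)) || ((y * x) <= (x * q))) is false, then (((z * x) + (x / (x - 2))) == max(q, 3)) is true, then q=0, then u=0, then (i=-2), then u=0, then (i=-1), then u=0, then (i=0), then u=0, then (i=1), then u=0, then (i=2), then u=0, then u=0, then returns 0
revised: q=0, then (!((!((q + 7) == max(max(z, 8), abs(-6)))) && (!((y * x) <= (x * q))))) is false, then (((z * x) + (x / (x - 2))) == max(q, 3)) is true, then q=-1, then u=0, then (i=-2), then u=0, then (i=-1), then u=0, then (i=0), then u=0, then (i=1), then u=0, then (i=2), then u=0, then u=0, then returns -1
0 != -1, so the rewrite changes behavior.
verdict: not equivalent; witness: x=-3, y=-2, z=-1


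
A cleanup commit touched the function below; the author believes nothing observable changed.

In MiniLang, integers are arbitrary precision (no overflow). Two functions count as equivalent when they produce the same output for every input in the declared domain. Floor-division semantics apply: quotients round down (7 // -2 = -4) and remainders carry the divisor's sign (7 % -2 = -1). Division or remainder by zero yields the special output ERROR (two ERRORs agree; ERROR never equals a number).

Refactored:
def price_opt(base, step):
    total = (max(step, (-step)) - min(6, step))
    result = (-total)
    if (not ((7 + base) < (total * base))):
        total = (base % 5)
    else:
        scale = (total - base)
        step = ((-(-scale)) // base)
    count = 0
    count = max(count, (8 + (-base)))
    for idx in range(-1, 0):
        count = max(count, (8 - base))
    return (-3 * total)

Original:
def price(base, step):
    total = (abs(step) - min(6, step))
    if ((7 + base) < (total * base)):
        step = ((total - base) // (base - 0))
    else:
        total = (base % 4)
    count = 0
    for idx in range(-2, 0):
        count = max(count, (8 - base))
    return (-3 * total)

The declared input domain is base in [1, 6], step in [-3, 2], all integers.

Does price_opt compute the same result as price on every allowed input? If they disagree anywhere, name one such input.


Not equivalent: base=4, step=-1 separates them (0 vs -12).
price: total becomes 2; next ((7 + base) < (total * base)) evaluates to false; next total becomes 0; next count becomes 0; next at idx=-2:; next count becomes 4; next at idx=-1:; next count becomes 4; next final value 0
price_opt: total becomes 2; next result becomes -2; next (not ((7 + base) < (total * base))) evaluates to true; next total becomes 4; next count becomes 0; next count becomes 4; next at idx=-1:; next count becomes 4; next final value -12
verdict: not equivalent; witness: base=4, step=-1
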